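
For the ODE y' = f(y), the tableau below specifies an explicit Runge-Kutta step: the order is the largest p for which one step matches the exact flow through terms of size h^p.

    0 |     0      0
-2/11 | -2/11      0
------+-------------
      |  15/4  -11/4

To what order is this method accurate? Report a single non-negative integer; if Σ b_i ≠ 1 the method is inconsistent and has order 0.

2

b = (15/4, -11/4)
c = (0, -2/11)
Σ b_i: 15/4·1 + (-11/4)·1 = 1 ✓
b·c: (-11/4)·(-2/11) = 1/2 ✓; 2 stages ⇒ order 2.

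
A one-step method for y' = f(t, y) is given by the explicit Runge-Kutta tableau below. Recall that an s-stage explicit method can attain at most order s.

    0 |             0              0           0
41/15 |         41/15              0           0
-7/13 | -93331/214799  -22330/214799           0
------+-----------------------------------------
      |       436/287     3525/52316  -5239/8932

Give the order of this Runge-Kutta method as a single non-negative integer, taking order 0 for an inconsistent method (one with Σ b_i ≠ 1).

3

b = (436/287, 3525/52316, -5239/8932)
c = (0, 41/15, -7/13)
Ac = (0, 0, -4466/15717)
Σ b_i: 436/287·1 + 3525/52316·1 + (-5239/8932)·1 = 1 ✓
b·c: 3525/52316·41/15 + (-5239/8932)·(-7/13) = 1/2 ✓
b·c²: 3525/52316·1681/225 + (-5239/8932)·49/169 = 1/3 ✓
b·Ac: (-5239/8932)·(-4466/15717) = 1/6 ✓; 3 stages ⇒ order 3.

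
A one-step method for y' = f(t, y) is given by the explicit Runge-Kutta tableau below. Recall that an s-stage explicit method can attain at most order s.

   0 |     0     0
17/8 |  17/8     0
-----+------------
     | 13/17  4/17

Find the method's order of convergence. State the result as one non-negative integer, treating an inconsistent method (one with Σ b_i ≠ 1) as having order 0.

2

b = (13/17, 4/17)
c = (0, 17/8)
Σ b_i: 13/17·1 + 4/17·1 = 1 ✓
b·c: 4/17·17/8 = 1/2 ✓; 2 stages ⇒ order 2.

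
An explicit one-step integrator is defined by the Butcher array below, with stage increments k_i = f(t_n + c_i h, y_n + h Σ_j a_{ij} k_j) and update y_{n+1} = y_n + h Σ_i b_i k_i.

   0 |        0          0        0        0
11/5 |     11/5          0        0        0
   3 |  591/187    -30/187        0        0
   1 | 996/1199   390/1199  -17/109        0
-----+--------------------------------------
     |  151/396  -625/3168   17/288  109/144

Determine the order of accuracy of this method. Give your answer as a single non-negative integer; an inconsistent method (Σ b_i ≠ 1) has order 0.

4

b = (151/396, -625/3168, 17/288, 109/144)
c = (0, 11/5, 3, 1)
Ac = (0, 0, -6/17, 27/109)
Σ b_i: 151/396·1 + (-625/3168)·1 + 17/288·1 + 109/144·1 = 1 ✓
b·c: (-625/3168)·11/5 + 17/288·3 + 109/144·1 = 1/2 ✓
b·c²: (-625/3168)·121/25 + 17/288·9 + 109/144·1 = 1/3 ✓
b·Ac: 17/288·(-6/17) + 109/144·27/109 = 1/6 ✓
b·c³: (-625/3168)·1331/125 + 17/288·27 + 109/144·1 = 1/4 ✓
b·(c∘Ac): 17/288·(-18/17) + 109/144·27/109 = 1/8 ✓
b·Ac²: 17/288·(-66/85) + 109/144·93/545 = 1/12 ✓
b·A²c: 109/144·6/109 = 1/24 ✓; 4 stages ⇒ order 4.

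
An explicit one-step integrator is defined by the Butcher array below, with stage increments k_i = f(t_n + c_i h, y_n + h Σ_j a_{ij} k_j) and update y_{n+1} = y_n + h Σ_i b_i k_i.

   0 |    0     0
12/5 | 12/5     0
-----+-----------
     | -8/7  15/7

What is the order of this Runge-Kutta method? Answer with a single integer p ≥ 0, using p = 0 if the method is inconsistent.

1

b = (-8/7, 15/7)
c = (0, 12/5)
Σ b_i: (-8/7)·1 + 15/7·1 = 1 ✓
b·c: 15/7·12/5 = 36/7 ≠ 1/2 ⇒ order 1.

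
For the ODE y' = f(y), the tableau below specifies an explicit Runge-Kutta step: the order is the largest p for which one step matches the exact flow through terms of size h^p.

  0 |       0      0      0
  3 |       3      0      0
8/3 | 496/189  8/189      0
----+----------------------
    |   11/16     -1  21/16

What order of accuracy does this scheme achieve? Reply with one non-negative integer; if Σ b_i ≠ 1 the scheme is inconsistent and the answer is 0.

3

b = (11/16, -1, 21/16)
c = (0, 3, 8/3)
Ac = (0, 0, 8/63)
Σ b_i: 11/16·1 + (-1)·1 + 21/16·1 = 1 ✓
b·c: (-1)·3 + 21/16·8/3 = 1/2 ✓
b·c²: (-1)·9 + 21/16·64/9 = 1/3 ✓
b·Ac: 21/16·8/63 = 1/6 ✓; 3 stages ⇒ order 3.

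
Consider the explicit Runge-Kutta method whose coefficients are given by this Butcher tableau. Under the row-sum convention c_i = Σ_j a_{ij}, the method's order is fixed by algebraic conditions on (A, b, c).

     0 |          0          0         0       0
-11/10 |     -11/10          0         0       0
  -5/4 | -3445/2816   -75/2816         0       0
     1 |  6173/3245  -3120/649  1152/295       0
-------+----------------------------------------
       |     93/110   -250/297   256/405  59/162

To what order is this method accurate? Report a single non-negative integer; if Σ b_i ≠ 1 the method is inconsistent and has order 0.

b = (93/110, -250/297, 256/405, 59/162)
c = (0, -11/10, -5/4, 1)
Ac = (0, 0, 15/512, 24/59)
Σ b_i: 93/110·1 + (-250/297)·1 + 256/405·1 + 59/162·1 = 1 ✓
b·c: (-250/297)·(-11/10) + 256/405·(-5/4) + 59/162·1 = 1/2 ✓
b·c²: (-250/297)·121/100 + 256/405·25/16 + 59/162·1 = 1/3 ✓
b·Ac: 256/405·15/512 + 59/162·24/59 = 1/6 ✓
b·c³: (-250/297)·(-1331/1000) + 256/405·(-125/64) + 59/162·1 = 1/4 ✓
b·(c∘Ac): 256/405·(-75/2048) + 59/162·24/59 = 1/8 ✓
b·Ac²: 256/405·(-33/1024) + 59/162·84/295 = 1/12 ✓
b·A²c: 59/162·27/236 = 1/24 ✓; 4 stages ⇒ order 4.

4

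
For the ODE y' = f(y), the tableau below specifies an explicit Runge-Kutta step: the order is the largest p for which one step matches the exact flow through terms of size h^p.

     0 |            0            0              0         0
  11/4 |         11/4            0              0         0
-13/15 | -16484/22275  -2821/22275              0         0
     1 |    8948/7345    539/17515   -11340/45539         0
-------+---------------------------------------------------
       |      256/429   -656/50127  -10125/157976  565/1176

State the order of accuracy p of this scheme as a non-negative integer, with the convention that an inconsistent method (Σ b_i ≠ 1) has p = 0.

b = (256/429, -656/50127, -10125/157976, 565/1176)
c = (0, 11/4, -13/15, 1)
Ac = (0, 0, -2821/8100, 679/2260)
Σ b_i: 256/429·1 + (-656/50127)·1 + (-10125/157976)·1 + 565/1176·1 = 1 ✓
b·c: (-656/50127)·11/4 + (-10125/157976)·(-13/15) + 565/1176·1 = 1/2 ✓
b·c²: (-656/50127)·121/16 + (-10125/157976)·169/225 + 565/1176·1 = 1/3 ✓
b·Ac: (-10125/157976)·(-2821/8100) + 565/1176·679/2260 = 1/6 ✓
b·c³: (-656/50127)·1331/64 + (-10125/157976)·(-2197/3375) + 565/1176·1 = 1/4 ✓
b·(c∘Ac): (-10125/157976)·36673/121500 + 565/1176·679/2260 = 1/8 ✓
b·Ac²: (-10125/157976)·(-31031/32400) + 565/1176·413/9040 = 1/12 ✓
b·A²c: 565/1176·49/565 = 1/24 ✓; 4 stages ⇒ order 4.

4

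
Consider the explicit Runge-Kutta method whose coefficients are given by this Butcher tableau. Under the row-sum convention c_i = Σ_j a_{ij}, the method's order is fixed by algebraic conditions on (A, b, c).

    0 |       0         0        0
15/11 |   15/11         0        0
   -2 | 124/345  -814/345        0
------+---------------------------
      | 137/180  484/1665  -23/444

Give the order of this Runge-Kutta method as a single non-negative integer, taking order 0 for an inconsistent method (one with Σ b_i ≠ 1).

3

b = (137/180, 484/1665, -23/444)
c = (0, 15/11, -2)
Ac = (0, 0, -74/23)
Σ b_i: 137/180·1 + 484/1665·1 + (-23/444)·1 = 1 ✓
b·c: 484/1665·15/11 + (-23/444)·(-2) = 1/2 ✓
b·c²: 484/1665·225/121 + (-23/444)·4 = 1/3 ✓
b·Ac: (-23/444)·(-74/23) = 1/6 ✓; 3 stages ⇒ order 3.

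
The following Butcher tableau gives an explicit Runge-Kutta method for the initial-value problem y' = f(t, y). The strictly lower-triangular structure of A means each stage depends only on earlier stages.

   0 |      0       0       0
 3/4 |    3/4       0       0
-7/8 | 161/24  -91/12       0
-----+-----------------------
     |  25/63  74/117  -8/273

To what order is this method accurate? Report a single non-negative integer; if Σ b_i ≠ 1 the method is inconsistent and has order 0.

3

b = (25/63, 74/117, -8/273)
c = (0, 3/4, -7/8)
Ac = (0, 0, -91/16)
Σ b_i: 25/63·1 + 74/117·1 + (-8/273)·1 = 1 ✓
b·c: 74/117·3/4 + (-8/273)·(-7/8) = 1/2 ✓
b·c²: 74/117·9/16 + (-8/273)·49/64 = 1/3 ✓
b·Ac: (-8/273)·(-91/16) = 1/6 ✓; 3 stages ⇒ order 3.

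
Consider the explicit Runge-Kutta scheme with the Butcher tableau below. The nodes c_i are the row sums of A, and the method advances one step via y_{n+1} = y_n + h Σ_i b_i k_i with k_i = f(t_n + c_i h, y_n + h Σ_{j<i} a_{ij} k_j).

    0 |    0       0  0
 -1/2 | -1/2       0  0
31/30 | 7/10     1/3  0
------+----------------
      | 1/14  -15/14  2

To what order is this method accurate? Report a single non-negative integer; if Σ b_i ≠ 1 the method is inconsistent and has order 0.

1

b = (1/14, -15/14, 2)
c = (0, -1/2, 31/30)
Ac = (0, 0, -1/6)
Σ b_i: 1/14·1 + (-15/14)·1 + 2·1 = 1 ✓
b·c: (-15/14)·(-1/2) + 2·31/30 = 1093/420 ≠ 1/2 ⇒ order 1.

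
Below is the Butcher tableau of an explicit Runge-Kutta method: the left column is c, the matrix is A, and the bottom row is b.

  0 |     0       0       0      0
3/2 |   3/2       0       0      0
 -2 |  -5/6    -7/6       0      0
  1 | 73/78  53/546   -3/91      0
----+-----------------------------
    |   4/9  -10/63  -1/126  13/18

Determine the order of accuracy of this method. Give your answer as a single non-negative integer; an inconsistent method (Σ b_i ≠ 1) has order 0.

b = (4/9, -10/63, -1/126, 13/18)
c = (0, 3/2, -2, 1)
Ac = (0, 0, -7/4, 11/52)
Σ b_i: 4/9·1 + (-10/63)·1 + (-1/126)·1 + 13/18·1 = 1 ✓
b·c: (-10/63)·3/2 + (-1/126)·(-2) + 13/18·1 = 1/2 ✓
b·c²: (-10/63)·9/4 + (-1/126)·4 + 13/18·1 = 1/3 ✓
b·Ac: (-1/126)·(-7/4) + 13/18·11/52 = 1/6 ✓
b·c³: (-10/63)·27/8 + (-1/126)·(-8) + 13/18·1 = 1/4 ✓
b·(c∘Ac): (-1/126)·7/2 + 13/18·11/52 = 1/8 ✓
b·Ac²: (-1/126)·(-21/8) + 13/18·9/104 = 1/12 ✓
b·A²c: 13/18·3/52 = 1/24 ✓; 4 stages ⇒ order 4.

4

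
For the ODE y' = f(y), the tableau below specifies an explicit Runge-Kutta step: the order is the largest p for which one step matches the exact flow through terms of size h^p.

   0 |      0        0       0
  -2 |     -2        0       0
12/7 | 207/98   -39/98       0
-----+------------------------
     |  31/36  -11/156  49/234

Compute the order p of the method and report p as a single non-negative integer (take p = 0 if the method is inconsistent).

3

b = (31/36, -11/156, 49/234)
c = (0, -2, 12/7)
Ac = (0, 0, 39/49)
Σ b_i: 31/36·1 + (-11/156)·1 + 49/234·1 = 1 ✓
b·c: (-11/156)·(-2) + 49/234·12/7 = 1/2 ✓
b·c²: (-11/156)·4 + 49/234·144/49 = 1/3 ✓
b·Ac: 49/234·39/49 = 1/6 ✓; 3 stages ⇒ order 3.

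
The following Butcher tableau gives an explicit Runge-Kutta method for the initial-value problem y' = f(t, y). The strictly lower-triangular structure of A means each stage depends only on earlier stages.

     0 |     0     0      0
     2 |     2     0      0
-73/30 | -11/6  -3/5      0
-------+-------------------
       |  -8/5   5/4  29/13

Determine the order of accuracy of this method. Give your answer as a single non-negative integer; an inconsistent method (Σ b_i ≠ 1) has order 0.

b = (-8/5, 5/4, 29/13)
c = (0, 2, -73/30)
Ac = (0, 0, -6/5)
Σ b_i: (-8/5)·1 + 5/4·1 + 29/13·1 = 489/260 ≠ 1 ⇒ order 0.

0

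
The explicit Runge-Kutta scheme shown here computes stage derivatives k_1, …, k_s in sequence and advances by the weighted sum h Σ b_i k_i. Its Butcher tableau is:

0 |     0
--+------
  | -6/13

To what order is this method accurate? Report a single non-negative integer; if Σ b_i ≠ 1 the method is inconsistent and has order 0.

b = (-6/13)
c = (0)
Σ b_i: (-6/13)·1 = -6/13 ≠ 1 ⇒ order 0.

0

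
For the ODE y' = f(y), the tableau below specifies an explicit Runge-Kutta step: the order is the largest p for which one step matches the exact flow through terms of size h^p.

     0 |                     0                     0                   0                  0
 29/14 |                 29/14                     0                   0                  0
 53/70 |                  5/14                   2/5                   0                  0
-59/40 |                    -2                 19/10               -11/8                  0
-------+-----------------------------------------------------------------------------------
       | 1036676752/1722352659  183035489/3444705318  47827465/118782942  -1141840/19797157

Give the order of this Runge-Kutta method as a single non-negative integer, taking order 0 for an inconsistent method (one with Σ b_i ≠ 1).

b = (1036676752/1722352659, 183035489/3444705318, 47827465/118782942, -1141840/19797157)
c = (0, 29/14, 53/70, -59/40)
Ac = (0, 0, 29/35, 1621/560)
Σ b_i: 1036676752/1722352659·1 + 183035489/3444705318·1 + 47827465/118782942·1 + (-1141840/19797157)·1 = 1 ✓
b·c: 183035489/3444705318·29/14 + 47827465/118782942·53/70 + (-1141840/19797157)·(-59/40) = 1/2 ✓
b·c²: 183035489/3444705318·841/196 + 47827465/118782942·2809/4900 + (-1141840/19797157)·3481/1600 = 1/3 ✓
b·Ac: 47827465/118782942·29/35 + (-1141840/19797157)·1621/560 = 1/6 ✓
b·c³: 183035489/3444705318·24389/2744 + 47827465/118782942·148877/343000 + (-1141840/19797157)·(-205379/64000) = 129154194683/155209710880 ≠ 1/4 ⇒ order 3.
b·(c∘Ac): 47827465/118782942·1537/2450 + (-1141840/19797157)·(-95639/22400) = 8295784267/16629611880 ≠ 1/8
b·Ac²: 47827465/118782942·841/490 + (-1141840/19797157)·288681/39200 = 316343563/1187829420 ≠ 1/12
b·A²c: (-1141840/19797157)·(-319/280) = 1300882/19797157 ≠ 1/24

3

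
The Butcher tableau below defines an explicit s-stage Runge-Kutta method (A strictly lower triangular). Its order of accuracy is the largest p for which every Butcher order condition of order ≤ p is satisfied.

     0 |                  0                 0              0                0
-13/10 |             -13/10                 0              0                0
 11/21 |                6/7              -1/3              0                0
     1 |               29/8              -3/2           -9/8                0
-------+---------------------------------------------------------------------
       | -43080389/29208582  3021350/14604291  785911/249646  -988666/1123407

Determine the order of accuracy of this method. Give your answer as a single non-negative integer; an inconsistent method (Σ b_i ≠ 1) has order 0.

3

b = (-43080389/29208582, 3021350/14604291, 785911/249646, -988666/1123407)
c = (0, -13/10, 11/21, 1)
Ac = (0, 0, 13/30, 381/280)
Σ b_i: (-43080389/29208582)·1 + 3021350/14604291·1 + 785911/249646·1 + (-988666/1123407)·1 = 1 ✓
b·c: 3021350/14604291·(-13/10) + 785911/249646·11/21 + (-988666/1123407)·1 = 1/2 ✓
b·c²: 3021350/14604291·169/100 + 785911/249646·121/441 + (-988666/1123407)·1 = 1/3 ✓
b·Ac: 785911/249646·13/30 + (-988666/1123407)·381/280 = 1/6 ✓
b·c³: 3021350/14604291·(-2197/1000) + 785911/249646·1331/9261 + (-988666/1123407)·1 = -416216053/471830940 ≠ 1/4 ⇒ order 3.
b·(c∘Ac): 785911/249646·143/630 + (-988666/1123407)·381/280 = -542540/1123407 ≠ 1/8
b·Ac²: 785911/249646·(-169/300) + (-988666/1123407)·(-6967/2450) = 229364489/314553960 ≠ 1/12
b·A²c: (-988666/1123407)·(-39/80) = 6426329/14978760 ≠ 1/24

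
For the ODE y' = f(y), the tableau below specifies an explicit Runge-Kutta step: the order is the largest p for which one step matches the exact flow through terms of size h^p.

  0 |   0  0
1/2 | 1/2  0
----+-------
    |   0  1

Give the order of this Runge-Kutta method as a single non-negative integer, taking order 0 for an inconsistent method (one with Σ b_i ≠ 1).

b = (0, 1)
c = (0, 1/2)
Σ b_i: 1·1 = 1 ✓
b·c: 1·1/2 = 1/2 ✓; 2 stages ⇒ order 2.

2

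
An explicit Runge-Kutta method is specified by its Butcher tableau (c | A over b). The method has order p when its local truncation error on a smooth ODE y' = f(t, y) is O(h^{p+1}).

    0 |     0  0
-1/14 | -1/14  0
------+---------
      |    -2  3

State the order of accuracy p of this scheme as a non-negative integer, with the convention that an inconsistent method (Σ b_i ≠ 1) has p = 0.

b = (-2, 3)
c = (0, -1/14)
Σ b_i: (-2)·1 + 3·1 = 1 ✓
b·c: 3·(-1/14) = -3/14 ≠ 1/2 ⇒ order 1.

1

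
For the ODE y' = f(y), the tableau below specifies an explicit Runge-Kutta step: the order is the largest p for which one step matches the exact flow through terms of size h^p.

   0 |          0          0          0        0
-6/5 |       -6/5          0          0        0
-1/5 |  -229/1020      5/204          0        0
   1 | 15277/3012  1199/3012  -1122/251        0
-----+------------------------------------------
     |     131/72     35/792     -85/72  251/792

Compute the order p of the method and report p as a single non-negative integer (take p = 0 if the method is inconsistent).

b = (131/72, 35/792, -85/72, 251/792)
c = (0, -6/5, -1/5, 1)
Ac = (0, 0, -1/34, 209/502)
Σ b_i: 131/72·1 + 35/792·1 + (-85/72)·1 + 251/792·1 = 1 ✓
b·c: 35/792·(-6/5) + (-85/72)·(-1/5) + 251/792·1 = 1/2 ✓
b·c²: 35/792·36/25 + (-85/72)·1/25 + 251/792·1 = 1/3 ✓
b·Ac: (-85/72)·(-1/34) + 251/792·209/502 = 1/6 ✓
b·c³: 35/792·(-216/125) + (-85/72)·(-1/125) + 251/792·1 = 1/4 ✓
b·(c∘Ac): (-85/72)·1/170 + 251/792·209/502 = 1/8 ✓
b·Ac²: (-85/72)·3/85 + 251/792·99/251 = 1/12 ✓
b·A²c: 251/792·33/251 = 1/24 ✓; 4 stages ⇒ order 4.

4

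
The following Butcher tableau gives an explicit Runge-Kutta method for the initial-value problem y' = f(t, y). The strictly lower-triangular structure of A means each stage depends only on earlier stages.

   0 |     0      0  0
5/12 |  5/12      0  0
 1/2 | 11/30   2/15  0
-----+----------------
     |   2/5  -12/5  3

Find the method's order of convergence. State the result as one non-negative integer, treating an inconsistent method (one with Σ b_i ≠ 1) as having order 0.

3

b = (2/5, -12/5, 3)
c = (0, 5/12, 1/2)
Ac = (0, 0, 1/18)
Σ b_i: 2/5·1 + (-12/5)·1 + 3·1 = 1 ✓
b·c: (-12/5)·5/12 + 3·1/2 = 1/2 ✓
b·c²: (-12/5)·25/144 + 3·1/4 = 1/3 ✓
b·Ac: 3·1/18 = 1/6 ✓; 3 stages ⇒ order 3.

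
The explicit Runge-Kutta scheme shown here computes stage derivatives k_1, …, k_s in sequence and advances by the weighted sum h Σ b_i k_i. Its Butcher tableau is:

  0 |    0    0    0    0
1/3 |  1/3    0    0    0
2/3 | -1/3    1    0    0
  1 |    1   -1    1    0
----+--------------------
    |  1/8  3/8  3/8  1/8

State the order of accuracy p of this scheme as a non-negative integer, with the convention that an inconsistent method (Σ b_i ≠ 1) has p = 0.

4

b = (1/8, 3/8, 3/8, 1/8)
c = (0, 1/3, 2/3, 1)
Ac = (0, 0, 1/3, 1/3)
Σ b_i: 1/8·1 + 3/8·1 + 3/8·1 + 1/8·1 = 1 ✓
b·c: 3/8·1/3 + 3/8·2/3 + 1/8·1 = 1/2 ✓
b·c²: 3/8·1/9 + 3/8·4/9 + 1/8·1 = 1/3 ✓
b·Ac: 3/8·1/3 + 1/8·1/3 = 1/6 ✓
b·c³: 3/8·1/27 + 3/8·8/27 + 1/8·1 = 1/4 ✓
b·(c∘Ac): 3/8·2/9 + 1/8·1/3 = 1/8 ✓
b·Ac²: 3/8·1/9 + 1/8·1/3 = 1/12 ✓
b·A²c: 1/8·1/3 = 1/24 ✓; 4 stages ⇒ order 4.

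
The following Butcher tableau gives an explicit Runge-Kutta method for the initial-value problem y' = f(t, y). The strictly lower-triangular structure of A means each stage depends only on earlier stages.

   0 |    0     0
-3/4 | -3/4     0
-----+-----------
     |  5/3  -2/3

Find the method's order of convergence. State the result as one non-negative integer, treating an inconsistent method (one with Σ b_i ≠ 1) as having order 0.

2

b = (5/3, -2/3)
c = (0, -3/4)
Σ b_i: 5/3·1 + (-2/3)·1 = 1 ✓
b·c: (-2/3)·(-3/4) = 1/2 ✓; 2 stages ⇒ order 2.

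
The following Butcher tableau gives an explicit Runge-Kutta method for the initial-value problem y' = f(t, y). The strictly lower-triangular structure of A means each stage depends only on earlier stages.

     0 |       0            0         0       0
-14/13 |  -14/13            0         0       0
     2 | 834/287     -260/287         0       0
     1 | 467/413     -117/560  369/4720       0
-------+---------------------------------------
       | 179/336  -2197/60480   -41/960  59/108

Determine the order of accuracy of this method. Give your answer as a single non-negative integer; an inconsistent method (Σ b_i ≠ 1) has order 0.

4

b = (179/336, -2197/60480, -41/960, 59/108)
c = (0, -14/13, 2, 1)
Ac = (0, 0, 40/41, 45/118)
Σ b_i: 179/336·1 + (-2197/60480)·1 + (-41/960)·1 + 59/108·1 = 1 ✓
b·c: (-2197/60480)·(-14/13) + (-41/960)·2 + 59/108·1 = 1/2 ✓
b·c²: (-2197/60480)·196/169 + (-41/960)·4 + 59/108·1 = 1/3 ✓
b·Ac: (-41/960)·40/41 + 59/108·45/118 = 1/6 ✓
b·c³: (-2197/60480)·(-2744/2197) + (-41/960)·8 + 59/108·1 = 1/4 ✓
b·(c∘Ac): (-41/960)·80/41 + 59/108·45/118 = 1/8 ✓
b·Ac²: (-41/960)·(-560/533) + 59/108·54/767 = 1/12 ✓
b·A²c: 59/108·9/118 = 1/24 ✓; 4 stages ⇒ order 4.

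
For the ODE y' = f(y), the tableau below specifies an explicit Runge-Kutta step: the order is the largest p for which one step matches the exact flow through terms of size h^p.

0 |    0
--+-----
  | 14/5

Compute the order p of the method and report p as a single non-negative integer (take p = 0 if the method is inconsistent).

b = (14/5)
c = (0)
Σ b_i: 14/5·1 = 14/5 ≠ 1 ⇒ order 0.

0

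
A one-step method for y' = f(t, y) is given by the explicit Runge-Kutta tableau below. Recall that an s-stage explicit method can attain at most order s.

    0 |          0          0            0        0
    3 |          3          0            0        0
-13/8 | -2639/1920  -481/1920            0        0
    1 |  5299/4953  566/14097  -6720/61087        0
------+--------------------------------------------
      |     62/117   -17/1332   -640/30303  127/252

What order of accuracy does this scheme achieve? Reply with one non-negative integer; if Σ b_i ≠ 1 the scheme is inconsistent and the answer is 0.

4

b = (62/117, -17/1332, -640/30303, 127/252)
c = (0, 3, -13/8, 1)
Ac = (0, 0, -481/640, 38/127)
Σ b_i: 62/117·1 + (-17/1332)·1 + (-640/30303)·1 + 127/252·1 = 1 ✓
b·c: (-17/1332)·3 + (-640/30303)·(-13/8) + 127/252·1 = 1/2 ✓
b·c²: (-17/1332)·9 + (-640/30303)·169/64 + 127/252·1 = 1/3 ✓
b·Ac: (-640/30303)·(-481/640) + 127/252·38/127 = 1/6 ✓
b·c³: (-17/1332)·27 + (-640/30303)·(-2197/512) + 127/252·1 = 1/4 ✓
b·(c∘Ac): (-640/30303)·6253/5120 + 127/252·38/127 = 1/8 ✓
b·Ac²: (-640/30303)·(-1443/640) + 127/252·9/127 = 1/12 ✓
b·A²c: 127/252·21/254 = 1/24 ✓; 4 stages ⇒ order 4.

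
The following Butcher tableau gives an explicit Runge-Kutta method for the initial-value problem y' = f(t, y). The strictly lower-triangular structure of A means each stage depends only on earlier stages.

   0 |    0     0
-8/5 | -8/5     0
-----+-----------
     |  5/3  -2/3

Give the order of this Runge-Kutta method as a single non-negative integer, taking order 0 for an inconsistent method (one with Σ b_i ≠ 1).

b = (5/3, -2/3)
c = (0, -8/5)
Σ b_i: 5/3·1 + (-2/3)·1 = 1 ✓
b·c: (-2/3)·(-8/5) = 16/15 ≠ 1/2 ⇒ order 1.

1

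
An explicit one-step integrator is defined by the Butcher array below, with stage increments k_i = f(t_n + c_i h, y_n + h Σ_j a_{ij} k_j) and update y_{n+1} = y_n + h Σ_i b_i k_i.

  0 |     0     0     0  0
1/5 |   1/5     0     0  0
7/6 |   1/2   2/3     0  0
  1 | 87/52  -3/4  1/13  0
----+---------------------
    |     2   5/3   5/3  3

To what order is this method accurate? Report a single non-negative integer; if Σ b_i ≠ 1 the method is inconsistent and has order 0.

b = (2, 5/3, 5/3, 3)
c = (0, 1/5, 7/6, 1)
Ac = (0, 0, 2/15, -47/780)
Σ b_i: 2·1 + 5/3·1 + 5/3·1 + 3·1 = 25/3 ≠ 1 ⇒ order 0.

0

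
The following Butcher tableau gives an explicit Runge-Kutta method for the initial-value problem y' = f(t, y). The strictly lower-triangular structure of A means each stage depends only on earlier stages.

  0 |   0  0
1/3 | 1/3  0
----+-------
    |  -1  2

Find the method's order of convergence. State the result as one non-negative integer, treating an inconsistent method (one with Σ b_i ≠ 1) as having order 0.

b = (-1, 2)
c = (0, 1/3)
Σ b_i: (-1)·1 + 2·1 = 1 ✓
b·c: 2·1/3 = 2/3 ≠ 1/2 ⇒ order 1.

1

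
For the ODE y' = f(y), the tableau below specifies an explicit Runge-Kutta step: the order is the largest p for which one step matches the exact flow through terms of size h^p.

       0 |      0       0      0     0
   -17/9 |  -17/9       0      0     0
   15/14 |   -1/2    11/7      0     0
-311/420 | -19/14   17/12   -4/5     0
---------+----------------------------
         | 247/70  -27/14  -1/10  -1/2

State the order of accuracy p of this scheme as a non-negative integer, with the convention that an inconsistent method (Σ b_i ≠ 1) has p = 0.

1

b = (247/70, -27/14, -1/10, -1/2)
c = (0, -17/9, 15/14, -311/420)
Ac = (0, 0, -187/63, -2671/756)
Σ b_i: 247/70·1 + (-27/14)·1 + (-1/10)·1 + (-1/2)·1 = 1 ✓
b·c: (-27/14)·(-17/9) + (-1/10)·15/14 + (-1/2)·(-311/420) = 3281/840 ≠ 1/2 ⇒ order 1.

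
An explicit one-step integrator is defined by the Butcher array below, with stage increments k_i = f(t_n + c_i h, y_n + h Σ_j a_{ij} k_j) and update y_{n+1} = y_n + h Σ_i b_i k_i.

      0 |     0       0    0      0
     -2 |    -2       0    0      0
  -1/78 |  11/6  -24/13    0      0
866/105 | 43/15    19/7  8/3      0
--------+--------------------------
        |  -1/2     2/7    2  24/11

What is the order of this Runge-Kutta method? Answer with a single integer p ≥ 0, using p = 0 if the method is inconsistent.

b = (-1/2, 2/7, 2, 24/11)
c = (0, -2, -1/78, 866/105)
Ac = (0, 0, 48/13, -4474/819)
Σ b_i: (-1/2)·1 + 2/7·1 + 2·1 + 24/11·1 = 611/154 ≠ 1 ⇒ order 0.

0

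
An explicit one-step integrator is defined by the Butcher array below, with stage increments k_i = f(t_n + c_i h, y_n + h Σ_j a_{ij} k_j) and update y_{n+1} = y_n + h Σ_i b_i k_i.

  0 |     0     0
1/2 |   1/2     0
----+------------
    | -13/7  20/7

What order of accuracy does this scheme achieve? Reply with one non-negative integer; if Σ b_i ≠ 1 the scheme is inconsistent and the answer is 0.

1

b = (-13/7, 20/7)
c = (0, 1/2)
Σ b_i: (-13/7)·1 + 20/7·1 = 1 ✓
b·c: 20/7·1/2 = 10/7 ≠ 1/2 ⇒ order 1.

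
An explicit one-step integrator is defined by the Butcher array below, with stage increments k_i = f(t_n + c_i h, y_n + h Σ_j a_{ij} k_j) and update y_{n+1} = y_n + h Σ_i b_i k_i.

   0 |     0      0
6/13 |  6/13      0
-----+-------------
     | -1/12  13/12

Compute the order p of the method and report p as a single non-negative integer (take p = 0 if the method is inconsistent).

b = (-1/12, 13/12)
c = (0, 6/13)
Σ b_i: (-1/12)·1 + 13/12·1 = 1 ✓
b·c: 13/12·6/13 = 1/2 ✓; 2 stages ⇒ order 2.

2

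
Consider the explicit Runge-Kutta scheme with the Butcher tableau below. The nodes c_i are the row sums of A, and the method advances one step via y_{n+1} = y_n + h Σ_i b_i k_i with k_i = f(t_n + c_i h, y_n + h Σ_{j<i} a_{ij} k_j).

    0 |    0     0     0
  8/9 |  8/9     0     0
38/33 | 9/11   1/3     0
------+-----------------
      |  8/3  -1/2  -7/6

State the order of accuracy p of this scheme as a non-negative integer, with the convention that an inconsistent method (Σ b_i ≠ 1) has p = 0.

1

b = (8/3, -1/2, -7/6)
c = (0, 8/9, 38/33)
Ac = (0, 0, 8/27)
Σ b_i: 8/3·1 + (-1/2)·1 + (-7/6)·1 = 1 ✓
b·c: (-1/2)·8/9 + (-7/6)·38/33 = -59/33 ≠ 1/2 ⇒ order 1.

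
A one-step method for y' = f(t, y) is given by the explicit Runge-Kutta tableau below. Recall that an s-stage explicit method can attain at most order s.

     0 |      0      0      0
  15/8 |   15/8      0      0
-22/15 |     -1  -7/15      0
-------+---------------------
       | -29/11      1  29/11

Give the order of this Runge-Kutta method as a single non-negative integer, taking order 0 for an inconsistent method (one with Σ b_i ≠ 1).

1

b = (-29/11, 1, 29/11)
c = (0, 15/8, -22/15)
Ac = (0, 0, -7/8)
Σ b_i: (-29/11)·1 + 1·1 + 29/11·1 = 1 ✓
b·c: 1·15/8 + 29/11·(-22/15) = -239/120 ≠ 1/2 ⇒ order 1.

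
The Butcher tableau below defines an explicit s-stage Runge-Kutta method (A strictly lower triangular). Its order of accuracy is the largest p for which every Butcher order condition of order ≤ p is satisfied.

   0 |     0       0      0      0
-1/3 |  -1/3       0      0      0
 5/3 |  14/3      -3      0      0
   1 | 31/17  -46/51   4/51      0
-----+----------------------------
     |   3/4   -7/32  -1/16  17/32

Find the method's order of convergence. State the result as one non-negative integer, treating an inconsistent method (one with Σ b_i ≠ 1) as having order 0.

b = (3/4, -7/32, -1/16, 17/32)
c = (0, -1/3, 5/3, 1)
Ac = (0, 0, 1, 22/51)
Σ b_i: 3/4·1 + (-7/32)·1 + (-1/16)·1 + 17/32·1 = 1 ✓
b·c: (-7/32)·(-1/3) + (-1/16)·5/3 + 17/32·1 = 1/2 ✓
b·c²: (-7/32)·1/9 + (-1/16)·25/9 + 17/32·1 = 1/3 ✓
b·Ac: (-1/16)·1 + 17/32·22/51 = 1/6 ✓
b·c³: (-7/32)·(-1/27) + (-1/16)·125/27 + 17/32·1 = 1/4 ✓
b·(c∘Ac): (-1/16)·5/3 + 17/32·22/51 = 1/8 ✓
b·Ac²: (-1/16)·(-1/3) + 17/32·2/17 = 1/12 ✓
b·A²c: 17/32·4/51 = 1/24 ✓; 4 stages ⇒ order 4.

4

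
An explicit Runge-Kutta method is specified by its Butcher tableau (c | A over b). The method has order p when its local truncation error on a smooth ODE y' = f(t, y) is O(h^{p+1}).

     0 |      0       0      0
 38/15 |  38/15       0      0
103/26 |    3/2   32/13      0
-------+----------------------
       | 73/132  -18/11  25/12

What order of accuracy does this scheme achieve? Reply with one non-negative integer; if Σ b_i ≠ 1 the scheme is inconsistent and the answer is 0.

1

b = (73/132, -18/11, 25/12)
c = (0, 38/15, 103/26)
Ac = (0, 0, 1216/195)
Σ b_i: 73/132·1 + (-18/11)·1 + 25/12·1 = 1 ✓
b·c: (-18/11)·38/15 + 25/12·103/26 = 70489/17160 ≠ 1/2 ⇒ order 1.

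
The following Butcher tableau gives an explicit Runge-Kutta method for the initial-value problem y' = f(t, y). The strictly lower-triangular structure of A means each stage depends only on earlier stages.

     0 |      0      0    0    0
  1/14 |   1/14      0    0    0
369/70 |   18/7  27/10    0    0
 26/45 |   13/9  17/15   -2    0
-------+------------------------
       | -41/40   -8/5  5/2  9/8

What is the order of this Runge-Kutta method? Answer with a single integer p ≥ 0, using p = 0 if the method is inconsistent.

b = (-41/40, -8/5, 5/2, 9/8)
c = (0, 1/14, 369/70, 26/45)
Ac = (0, 0, 27/140, -2197/210)
Σ b_i: (-41/40)·1 + (-8/5)·1 + 5/2·1 + 9/8·1 = 1 ✓
b·c: (-8/5)·1/14 + 5/2·369/70 + 9/8·26/45 = 96/7 ≠ 1/2 ⇒ order 1.

1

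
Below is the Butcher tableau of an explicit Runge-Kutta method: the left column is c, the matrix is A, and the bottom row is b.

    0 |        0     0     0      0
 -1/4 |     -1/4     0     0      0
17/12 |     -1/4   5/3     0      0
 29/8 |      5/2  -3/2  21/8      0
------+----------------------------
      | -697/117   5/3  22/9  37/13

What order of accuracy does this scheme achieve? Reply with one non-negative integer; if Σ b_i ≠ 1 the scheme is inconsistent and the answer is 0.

b = (-697/117, 5/3, 22/9, 37/13)
c = (0, -1/4, 17/12, 29/8)
Ac = (0, 0, -5/12, 131/32)
Σ b_i: (-697/117)·1 + 5/3·1 + 22/9·1 + 37/13·1 = 1 ✓
b·c: 5/3·(-1/4) + 22/9·17/12 + 37/13·29/8 = 37525/2808 ≠ 1/2 ⇒ order 1.

1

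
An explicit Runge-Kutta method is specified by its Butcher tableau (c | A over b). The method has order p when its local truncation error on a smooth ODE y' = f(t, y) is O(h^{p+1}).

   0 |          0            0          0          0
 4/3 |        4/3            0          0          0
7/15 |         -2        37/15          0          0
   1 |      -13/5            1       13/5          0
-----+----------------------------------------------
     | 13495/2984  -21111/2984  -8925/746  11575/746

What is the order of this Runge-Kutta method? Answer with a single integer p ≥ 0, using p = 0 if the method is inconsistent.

b = (13495/2984, -21111/2984, -8925/746, 11575/746)
c = (0, 4/3, 7/15, 1)
Ac = (0, 0, 148/45, 191/75)
Σ b_i: 13495/2984·1 + (-21111/2984)·1 + (-8925/746)·1 + 11575/746·1 = 1 ✓
b·c: (-21111/2984)·4/3 + (-8925/746)·7/15 + 11575/746·1 = 1/2 ✓
b·c²: (-21111/2984)·16/9 + (-8925/746)·49/225 + 11575/746·1 = 1/3 ✓
b·Ac: (-8925/746)·148/45 + 11575/746·191/75 = 1/6 ✓
b·c³: (-21111/2984)·64/27 + (-8925/746)·343/3375 + 11575/746·1 = -13817/5595 ≠ 1/4 ⇒ order 3.
b·(c∘Ac): (-8925/746)·1036/675 + 11575/746·191/75 = 142015/6714 ≠ 1/8
b·Ac²: (-8925/746)·592/135 + 11575/746·293/125 = -540269/33570 ≠ 1/12
b·A²c: 11575/746·1924/225 = 445406/3357 ≠ 1/24

3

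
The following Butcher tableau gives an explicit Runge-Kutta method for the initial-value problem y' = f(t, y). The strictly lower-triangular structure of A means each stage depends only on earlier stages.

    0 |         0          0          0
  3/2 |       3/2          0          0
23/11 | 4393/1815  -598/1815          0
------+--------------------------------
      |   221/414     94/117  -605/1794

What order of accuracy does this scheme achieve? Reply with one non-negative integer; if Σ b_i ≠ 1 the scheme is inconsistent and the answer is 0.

3

b = (221/414, 94/117, -605/1794)
c = (0, 3/2, 23/11)
Ac = (0, 0, -299/605)
Σ b_i: 221/414·1 + 94/117·1 + (-605/1794)·1 = 1 ✓
b·c: 94/117·3/2 + (-605/1794)·23/11 = 1/2 ✓
b·c²: 94/117·9/4 + (-605/1794)·529/121 = 1/3 ✓
b·Ac: (-605/1794)·(-299/605) = 1/6 ✓; 3 stages ⇒ order 3.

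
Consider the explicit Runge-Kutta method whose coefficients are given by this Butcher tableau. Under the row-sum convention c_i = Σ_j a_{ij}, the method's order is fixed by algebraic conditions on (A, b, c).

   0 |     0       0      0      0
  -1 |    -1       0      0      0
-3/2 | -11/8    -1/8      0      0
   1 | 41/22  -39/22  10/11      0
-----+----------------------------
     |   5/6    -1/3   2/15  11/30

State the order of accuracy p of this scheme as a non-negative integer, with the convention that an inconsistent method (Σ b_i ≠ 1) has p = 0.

4

b = (5/6, -1/3, 2/15, 11/30)
c = (0, -1, -3/2, 1)
Ac = (0, 0, 1/8, 9/22)
Σ b_i: 5/6·1 + (-1/3)·1 + 2/15·1 + 11/30·1 = 1 ✓
b·c: (-1/3)·(-1) + 2/15·(-3/2) + 11/30·1 = 1/2 ✓
b·c²: (-1/3)·1 + 2/15·9/4 + 11/30·1 = 1/3 ✓
b·Ac: 2/15·1/8 + 11/30·9/22 = 1/6 ✓
b·c³: (-1/3)·(-1) + 2/15·(-27/8) + 11/30·1 = 1/4 ✓
b·(c∘Ac): 2/15·(-3/16) + 11/30·9/22 = 1/8 ✓
b·Ac²: 2/15·(-1/8) + 11/30·3/11 = 1/12 ✓
b·A²c: 11/30·5/44 = 1/24 ✓; 4 stages ⇒ order 4.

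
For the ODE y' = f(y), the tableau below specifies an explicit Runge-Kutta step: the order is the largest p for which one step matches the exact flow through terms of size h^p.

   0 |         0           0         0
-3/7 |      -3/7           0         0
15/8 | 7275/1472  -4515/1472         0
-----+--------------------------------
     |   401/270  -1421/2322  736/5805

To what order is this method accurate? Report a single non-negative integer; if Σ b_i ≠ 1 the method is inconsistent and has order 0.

b = (401/270, -1421/2322, 736/5805)
c = (0, -3/7, 15/8)
Ac = (0, 0, 1935/1472)
Σ b_i: 401/270·1 + (-1421/2322)·1 + 736/5805·1 = 1 ✓
b·c: (-1421/2322)·(-3/7) + 736/5805·15/8 = 1/2 ✓
b·c²: (-1421/2322)·9/49 + 736/5805·225/64 = 1/3 ✓
b·Ac: 736/5805·1935/1472 = 1/6 ✓; 3 stages ⇒ order 3.

3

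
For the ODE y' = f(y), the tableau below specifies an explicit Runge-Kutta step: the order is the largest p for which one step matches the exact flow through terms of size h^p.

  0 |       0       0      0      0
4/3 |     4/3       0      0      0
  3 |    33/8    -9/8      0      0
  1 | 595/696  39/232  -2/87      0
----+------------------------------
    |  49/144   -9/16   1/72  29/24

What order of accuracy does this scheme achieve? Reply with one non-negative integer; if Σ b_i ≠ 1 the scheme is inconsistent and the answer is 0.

4

b = (49/144, -9/16, 1/72, 29/24)
c = (0, 4/3, 3, 1)
Ac = (0, 0, -3/2, 9/58)
Σ b_i: 49/144·1 + (-9/16)·1 + 1/72·1 + 29/24·1 = 1 ✓
b·c: (-9/16)·4/3 + 1/72·3 + 29/24·1 = 1/2 ✓
b·c²: (-9/16)·16/9 + 1/72·9 + 29/24·1 = 1/3 ✓
b·Ac: 1/72·(-3/2) + 29/24·9/58 = 1/6 ✓
b·c³: (-9/16)·64/27 + 1/72·27 + 29/24·1 = 1/4 ✓
b·(c∘Ac): 1/72·(-9/2) + 29/24·9/58 = 1/8 ✓
b·Ac²: 1/72·(-2) + 29/24·8/87 = 1/12 ✓
b·A²c: 29/24·1/29 = 1/24 ✓; 4 stages ⇒ order 4.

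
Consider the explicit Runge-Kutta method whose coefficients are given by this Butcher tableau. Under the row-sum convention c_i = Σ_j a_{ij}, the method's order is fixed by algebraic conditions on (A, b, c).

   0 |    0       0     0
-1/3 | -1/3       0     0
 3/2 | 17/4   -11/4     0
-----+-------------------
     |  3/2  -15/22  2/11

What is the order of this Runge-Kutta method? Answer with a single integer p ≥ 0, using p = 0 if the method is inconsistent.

3

b = (3/2, -15/22, 2/11)
c = (0, -1/3, 3/2)
Ac = (0, 0, 11/12)
Σ b_i: 3/2·1 + (-15/22)·1 + 2/11·1 = 1 ✓
b·c: (-15/22)·(-1/3) + 2/11·3/2 = 1/2 ✓
b·c²: (-15/22)·1/9 + 2/11·9/4 = 1/3 ✓
b·Ac: 2/11·11/12 = 1/6 ✓; 3 stages ⇒ order 3.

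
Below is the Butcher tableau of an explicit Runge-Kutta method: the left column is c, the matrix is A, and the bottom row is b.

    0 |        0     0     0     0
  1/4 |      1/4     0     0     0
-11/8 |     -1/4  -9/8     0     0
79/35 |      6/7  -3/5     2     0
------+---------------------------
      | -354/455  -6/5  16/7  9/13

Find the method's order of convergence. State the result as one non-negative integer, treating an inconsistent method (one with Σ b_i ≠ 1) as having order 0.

1

b = (-354/455, -6/5, 16/7, 9/13)
c = (0, 1/4, -11/8, 79/35)
Ac = (0, 0, -9/32, -29/10)
Σ b_i: (-354/455)·1 + (-6/5)·1 + 16/7·1 + 9/13·1 = 1 ✓
b·c: (-6/5)·1/4 + 16/7·(-11/8) + 9/13·79/35 = -1711/910 ≠ 1/2 ⇒ order 1.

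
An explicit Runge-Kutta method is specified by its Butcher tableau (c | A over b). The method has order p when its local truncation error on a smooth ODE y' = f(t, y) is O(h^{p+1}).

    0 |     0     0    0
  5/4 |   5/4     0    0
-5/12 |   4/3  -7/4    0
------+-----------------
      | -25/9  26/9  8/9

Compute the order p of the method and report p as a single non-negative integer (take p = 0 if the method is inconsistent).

1

b = (-25/9, 26/9, 8/9)
c = (0, 5/4, -5/12)
Ac = (0, 0, -35/16)
Σ b_i: (-25/9)·1 + 26/9·1 + 8/9·1 = 1 ✓
b·c: 26/9·5/4 + 8/9·(-5/12) = 175/54 ≠ 1/2 ⇒ order 1.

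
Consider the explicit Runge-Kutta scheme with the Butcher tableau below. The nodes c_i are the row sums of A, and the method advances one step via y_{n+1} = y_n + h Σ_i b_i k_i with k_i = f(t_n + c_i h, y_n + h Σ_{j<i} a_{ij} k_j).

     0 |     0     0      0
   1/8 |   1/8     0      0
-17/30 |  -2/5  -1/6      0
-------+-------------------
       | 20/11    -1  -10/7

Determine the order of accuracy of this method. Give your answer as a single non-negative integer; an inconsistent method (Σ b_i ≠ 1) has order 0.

0

b = (20/11, -1, -10/7)
c = (0, 1/8, -17/30)
Ac = (0, 0, -1/48)
Σ b_i: 20/11·1 + (-1)·1 + (-10/7)·1 = -47/77 ≠ 1 ⇒ order 0.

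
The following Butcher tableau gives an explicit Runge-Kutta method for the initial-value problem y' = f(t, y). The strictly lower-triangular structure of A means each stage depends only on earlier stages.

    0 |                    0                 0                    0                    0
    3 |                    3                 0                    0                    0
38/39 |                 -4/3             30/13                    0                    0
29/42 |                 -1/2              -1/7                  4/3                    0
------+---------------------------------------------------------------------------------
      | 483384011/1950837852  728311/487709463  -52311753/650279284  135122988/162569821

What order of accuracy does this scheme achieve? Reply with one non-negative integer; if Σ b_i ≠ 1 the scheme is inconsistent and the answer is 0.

3

b = (483384011/1950837852, 728311/487709463, -52311753/650279284, 135122988/162569821)
c = (0, 3, 38/39, 29/42)
Ac = (0, 0, 90/13, 713/819)
Σ b_i: 483384011/1950837852·1 + 728311/487709463·1 + (-52311753/650279284)·1 + 135122988/162569821·1 = 1 ✓
b·c: 728311/487709463·3 + (-52311753/650279284)·38/39 + 135122988/162569821·29/42 = 1/2 ✓
b·c²: 728311/487709463·9 + (-52311753/650279284)·1444/1521 + 135122988/162569821·841/1764 = 1/3 ✓
b·Ac: (-52311753/650279284)·90/13 + 135122988/162569821·713/819 = 1/6 ✓
b·c³: 728311/487709463·27 + (-52311753/650279284)·54872/59319 + 135122988/162569821·24389/74088 = 63781043111/266289366798 ≠ 1/4 ⇒ order 3.
b·(c∘Ac): (-52311753/650279284)·1140/169 + 135122988/162569821·20677/34398 = -62947747/1463128389 ≠ 1/8
b·Ac²: (-52311753/650279284)·270/13 + 135122988/162569821·(-635/31941) = -64187374015/38041338114 ≠ 1/12
b·A²c: 135122988/162569821·120/13 = 1247289120/162569821 ≠ 1/24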